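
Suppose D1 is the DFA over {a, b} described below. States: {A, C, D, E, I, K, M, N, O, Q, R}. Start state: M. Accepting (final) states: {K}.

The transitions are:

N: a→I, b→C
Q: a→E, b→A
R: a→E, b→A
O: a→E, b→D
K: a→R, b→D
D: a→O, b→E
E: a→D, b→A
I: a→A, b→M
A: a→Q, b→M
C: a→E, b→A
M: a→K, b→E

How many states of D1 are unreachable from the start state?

Starting at M and following transitions, the reachable set is {A, D, E, K, M, O, Q, R}. That leaves C, I, N unreachable — 3 in total.

3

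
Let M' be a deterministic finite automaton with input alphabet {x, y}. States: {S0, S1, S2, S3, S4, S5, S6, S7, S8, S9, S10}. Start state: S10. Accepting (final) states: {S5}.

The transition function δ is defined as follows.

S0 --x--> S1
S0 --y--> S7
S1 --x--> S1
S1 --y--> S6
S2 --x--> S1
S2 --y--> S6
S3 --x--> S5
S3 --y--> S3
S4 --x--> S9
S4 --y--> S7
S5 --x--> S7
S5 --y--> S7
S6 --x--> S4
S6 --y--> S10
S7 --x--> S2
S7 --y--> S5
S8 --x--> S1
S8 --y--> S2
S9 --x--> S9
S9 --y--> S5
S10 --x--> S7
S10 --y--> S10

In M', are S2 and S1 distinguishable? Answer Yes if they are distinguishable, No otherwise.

Reachable states from the start: {S1,S2,S4,S5,S6,S7,S9,S10}. Unreachable: {S0,S3,S8} — drop them.
Start with accepting vs non-accepting: {S5} | {S1,S2,S4,S6,S7,S9,S10}.
Refine {S1,S2,S4,S6,S7,S9,S10} on symbol y: members go to different blocks, giving {S1,S2,S4,S6,S10} and {S7,S9}.
Split {S1,S2,S4,S6,S10} by δ(·,x) → {S1,S2,S6} and {S4,S10}.
On input x, block {S1,S2,S6} splits into {S1,S2} and {S6}.
Split {S7,S9} by δ(·,x) → {S7} and {S9}.
Refine {S4,S10} on symbol x: members go to different blocks, giving {S4} and {S10}.
No further refinement is possible. Final partition (7 blocks): {S5} | {S1,S2} | {S7} | {S4} | {S6} | {S9} | {S10}.
S2 and S1 lie in the same block of the stable partition, so they are equivalent — no string distinguishes them.

No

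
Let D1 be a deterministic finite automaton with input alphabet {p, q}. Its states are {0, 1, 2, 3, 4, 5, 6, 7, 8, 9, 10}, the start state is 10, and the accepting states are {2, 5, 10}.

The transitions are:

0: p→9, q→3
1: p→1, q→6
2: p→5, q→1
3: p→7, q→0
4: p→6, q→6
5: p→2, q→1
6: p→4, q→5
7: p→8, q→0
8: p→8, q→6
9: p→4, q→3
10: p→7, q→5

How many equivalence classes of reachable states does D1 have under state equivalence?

Every state is reachable, so we keep all 11.
P0 = {2,5,10} | {0,1,3,4,6,7,8,9}.
On input p, block {2,5,10} splits into {2,5} and {10}.
On input q, block {0,1,3,4,6,7,8,9} splits into {0,1,3,4,7,8,9} and {6}.
Refine {0,1,3,4,7,8,9} on symbol p: members go to different blocks, giving {0,1,3,7,8,9} and {4}.
On input p, block {0,1,3,7,8,9} splits into {0,1,3,7,8} and {9}.
On input p, block {0,1,3,7,8} splits into {1,3,7,8} and {0}.
Refine {1,3,7,8} on symbol q: members go to different blocks, giving {1,8} and {3,7}.
On input p, block {3,7} splits into {3} and {7}.
The partition is now stable with 9 blocks: {2,5} | {1,8} | {10} | {6} | {4} | {9} | {0} | {3} | {7}.

9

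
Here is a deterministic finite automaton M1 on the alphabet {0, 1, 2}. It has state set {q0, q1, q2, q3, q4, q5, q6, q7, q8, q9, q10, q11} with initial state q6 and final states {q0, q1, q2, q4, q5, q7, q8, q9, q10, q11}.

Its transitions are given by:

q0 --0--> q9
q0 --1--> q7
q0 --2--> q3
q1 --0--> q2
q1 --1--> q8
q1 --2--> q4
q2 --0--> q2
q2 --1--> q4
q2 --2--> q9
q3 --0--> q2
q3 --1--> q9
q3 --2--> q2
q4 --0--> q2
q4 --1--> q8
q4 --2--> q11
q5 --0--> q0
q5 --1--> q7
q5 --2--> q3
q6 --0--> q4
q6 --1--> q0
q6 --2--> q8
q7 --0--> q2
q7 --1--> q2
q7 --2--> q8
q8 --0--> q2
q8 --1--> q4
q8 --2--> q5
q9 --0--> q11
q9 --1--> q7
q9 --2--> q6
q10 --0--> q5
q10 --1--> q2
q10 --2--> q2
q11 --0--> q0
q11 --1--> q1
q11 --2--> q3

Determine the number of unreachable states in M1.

BFS from q6 reaches {q0, q1, q2, q3, q4, q5, q6, q7, q8, q9, q11}; the 1 state(s) q10 are never visited.

1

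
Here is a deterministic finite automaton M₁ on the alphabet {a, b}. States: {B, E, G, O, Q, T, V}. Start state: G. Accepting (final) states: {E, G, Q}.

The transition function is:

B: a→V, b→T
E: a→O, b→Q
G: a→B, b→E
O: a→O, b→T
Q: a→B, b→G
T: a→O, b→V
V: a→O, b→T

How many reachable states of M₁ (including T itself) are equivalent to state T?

4

Initial partition by acceptance: {E,G,Q} | {B,O,T,V}.
The partition is now stable with 2 blocks: {E,G,Q} | {B,O,T,V}.
State T belongs to the block {B,O,T,V}, which has 4 states.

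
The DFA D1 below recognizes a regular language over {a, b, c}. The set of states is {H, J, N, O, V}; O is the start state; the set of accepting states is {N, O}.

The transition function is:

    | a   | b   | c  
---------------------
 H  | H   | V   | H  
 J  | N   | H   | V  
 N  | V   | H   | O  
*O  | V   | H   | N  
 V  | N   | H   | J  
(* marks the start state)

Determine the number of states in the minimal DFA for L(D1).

P0 = {N,O} | {H,J,V}.
Split {H,J,V} by δ(·,a) → {J,V} and {H}.
Stable partition: {N,O} | {J,V} | {H} — 3 equivalence classes.

3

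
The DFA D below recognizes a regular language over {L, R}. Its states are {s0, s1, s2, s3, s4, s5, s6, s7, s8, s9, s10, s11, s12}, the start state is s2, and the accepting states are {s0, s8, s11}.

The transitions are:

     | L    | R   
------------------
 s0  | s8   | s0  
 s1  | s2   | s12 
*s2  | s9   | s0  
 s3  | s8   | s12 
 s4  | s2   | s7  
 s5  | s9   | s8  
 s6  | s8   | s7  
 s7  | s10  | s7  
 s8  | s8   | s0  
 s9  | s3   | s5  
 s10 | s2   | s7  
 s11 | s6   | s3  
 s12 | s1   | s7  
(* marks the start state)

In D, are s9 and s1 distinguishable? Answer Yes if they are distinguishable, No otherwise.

Reachable states from the start: {s0,s1,s2,s3,s5,s7,s8,s9,s10,s12}. Unreachable: {s4,s6,s11} — drop them.
Start with accepting vs non-accepting: {s0,s8} | {s1,s2,s3,s5,s7,s9,s10,s12}.
Refine {s1,s2,s3,s5,s7,s9,s10,s12} on symbol L: members go to different blocks, giving {s1,s2,s5,s7,s9,s10,s12} and {s3}.
Refine {s1,s2,s5,s7,s9,s10,s12} on symbol L: members go to different blocks, giving {s1,s2,s5,s7,s10,s12} and {s9}.
Refine {s1,s2,s5,s7,s10,s12} on symbol L: members go to different blocks, giving {s1,s7,s10,s12} and {s2,s5}.
Split {s1,s7,s10,s12} by δ(·,L) → {s1,s10} and {s7,s12}.
The partition is now stable with 6 blocks: {s0,s8} | {s1,s10} | {s3} | {s9} | {s2,s5} | {s7,s12}.
s9 and s1 end up in different blocks, so they are distinguishable. For instance, the string 'LL' is accepted from only s9.

Yes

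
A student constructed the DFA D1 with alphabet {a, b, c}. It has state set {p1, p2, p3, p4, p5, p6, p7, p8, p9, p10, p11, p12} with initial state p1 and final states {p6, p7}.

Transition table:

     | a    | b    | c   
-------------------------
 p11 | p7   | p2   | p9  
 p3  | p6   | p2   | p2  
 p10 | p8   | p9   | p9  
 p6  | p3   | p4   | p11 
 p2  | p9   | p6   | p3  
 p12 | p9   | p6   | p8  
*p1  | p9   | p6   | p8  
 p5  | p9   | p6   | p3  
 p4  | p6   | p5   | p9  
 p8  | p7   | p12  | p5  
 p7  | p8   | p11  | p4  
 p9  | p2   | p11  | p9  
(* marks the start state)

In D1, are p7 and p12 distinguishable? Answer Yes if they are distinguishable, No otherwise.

States {p10} cannot be reached from the start state, so discard them.
P0 = {p6,p7} | {p1,p2,p3,p4,p5,p8,p9,p11,p12}.
Refine {p1,p2,p3,p4,p5,p8,p9,p11,p12} on symbol a: members go to different blocks, giving {p1,p2,p5,p9,p12} and {p3,p4,p8,p11}.
Refine {p1,p2,p5,p9,p12} on symbol b: members go to different blocks, giving {p1,p2,p5,p12} and {p9}.
Refine {p3,p4,p8,p11} on symbol c: members go to different blocks, giving {p3,p8} and {p4,p11}.
Stable partition: {p6,p7} | {p1,p2,p5,p12} | {p3,p8} | {p9} | {p4,p11} — 5 equivalence classes.
p7 and p12 end up in different blocks, so they are distinguishable. For instance, the string 'ε' is accepted from only p7.

Yes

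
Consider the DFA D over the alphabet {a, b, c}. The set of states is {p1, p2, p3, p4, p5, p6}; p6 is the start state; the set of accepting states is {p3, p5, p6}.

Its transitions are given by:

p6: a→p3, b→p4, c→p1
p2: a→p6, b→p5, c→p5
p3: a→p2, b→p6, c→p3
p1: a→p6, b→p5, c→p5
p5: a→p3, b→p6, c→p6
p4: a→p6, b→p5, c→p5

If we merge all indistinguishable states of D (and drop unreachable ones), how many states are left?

4

Every state is reachable, so we keep all 6.
P0 = {p3,p5,p6} | {p1,p2,p4}.
Split {p3,p5,p6} by δ(·,a) → {p5,p6} and {p3}.
Refine {p5,p6} on symbol b: members go to different blocks, giving {p5} and {p6}.
The partition is now stable with 4 blocks: {p5} | {p1,p2,p4} | {p3} | {p6}.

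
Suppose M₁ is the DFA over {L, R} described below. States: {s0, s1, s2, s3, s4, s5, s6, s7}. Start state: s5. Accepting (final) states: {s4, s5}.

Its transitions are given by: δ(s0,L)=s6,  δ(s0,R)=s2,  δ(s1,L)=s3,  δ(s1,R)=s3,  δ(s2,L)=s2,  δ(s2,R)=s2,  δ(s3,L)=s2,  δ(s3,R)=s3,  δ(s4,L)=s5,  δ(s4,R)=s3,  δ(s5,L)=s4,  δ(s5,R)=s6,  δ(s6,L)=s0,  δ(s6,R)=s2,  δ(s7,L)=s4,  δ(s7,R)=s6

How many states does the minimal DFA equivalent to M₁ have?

2

First remove the unreachable states {s1,s7}; 6 states remain.
P0 = {s4,s5} | {s0,s2,s3,s6}.
Stable partition: {s4,s5} | {s0,s2,s3,s6} — 2 equivalence classes.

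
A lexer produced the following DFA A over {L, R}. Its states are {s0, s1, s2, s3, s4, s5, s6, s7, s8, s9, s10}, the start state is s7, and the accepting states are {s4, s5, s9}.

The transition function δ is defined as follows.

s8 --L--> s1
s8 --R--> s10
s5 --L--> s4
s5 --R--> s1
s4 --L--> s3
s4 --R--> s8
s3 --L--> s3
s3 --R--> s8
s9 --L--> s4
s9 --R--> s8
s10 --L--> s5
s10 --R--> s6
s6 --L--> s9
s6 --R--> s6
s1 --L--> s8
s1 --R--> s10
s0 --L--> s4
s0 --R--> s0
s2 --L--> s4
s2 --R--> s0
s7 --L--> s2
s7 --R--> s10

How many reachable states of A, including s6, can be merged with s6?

Initial partition by acceptance: {s4,s5,s9} | {s0,s1,s2,s3,s6,s7,s8,s10}.
On input L, block {s4,s5,s9} splits into {s5,s9} and {s4}.
On input L, block {s0,s1,s2,s3,s6,s7,s8,s10} splits into {s1,s3,s7,s8} and {s0,s2} and {s6,s10}.
Refine {s1,s3,s7,s8} on symbol L: members go to different blocks, giving {s1,s3,s8} and {s7}.
Split {s1,s3,s8} by δ(·,R) → {s1,s8} and {s3}.
Stable partition: {s5,s9} | {s1,s8} | {s4} | {s0,s2} | {s6,s10} | {s7} | {s3} — 7 equivalence classes.
State s6 belongs to the block {s6,s10}, which has 2 states.

2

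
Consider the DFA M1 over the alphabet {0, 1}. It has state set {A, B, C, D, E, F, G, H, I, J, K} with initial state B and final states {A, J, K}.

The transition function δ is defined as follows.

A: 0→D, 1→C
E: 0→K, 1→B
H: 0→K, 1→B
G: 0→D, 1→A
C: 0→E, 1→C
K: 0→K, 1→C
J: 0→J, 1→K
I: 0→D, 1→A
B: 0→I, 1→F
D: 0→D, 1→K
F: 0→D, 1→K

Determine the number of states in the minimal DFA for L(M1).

Reachable states from the start: {A,B,C,D,E,F,I,K}. Unreachable: {G,H,J} — drop them.
P0 = {A,K} | {B,C,D,E,F,I}.
Split {A,K} by δ(·,0) → {A} and {K}.
On input 0, block {B,C,D,E,F,I} splits into {B,C,D,F,I} and {E}.
On input 0, block {B,C,D,F,I} splits into {B,D,F,I} and {C}.
On input 1, block {B,D,F,I} splits into {D,F} and {B} and {I}.
No further refinement is possible. Final partition (7 blocks): {A} | {D,F} | {K} | {E} | {C} | {B} | {I}.

7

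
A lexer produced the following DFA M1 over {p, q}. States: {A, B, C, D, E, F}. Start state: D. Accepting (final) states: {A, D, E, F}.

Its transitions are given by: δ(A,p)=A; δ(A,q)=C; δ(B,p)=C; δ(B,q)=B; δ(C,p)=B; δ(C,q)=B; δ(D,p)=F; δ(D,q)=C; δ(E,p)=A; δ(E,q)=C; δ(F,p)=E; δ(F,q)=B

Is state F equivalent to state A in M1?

Initial partition by acceptance: {A,D,E,F} | {B,C}.
No further refinement is possible. Final partition (2 blocks): {A,D,E,F} | {B,C}.
F and A lie in the same block of the stable partition, so they are equivalent — no string distinguishes them.

Yes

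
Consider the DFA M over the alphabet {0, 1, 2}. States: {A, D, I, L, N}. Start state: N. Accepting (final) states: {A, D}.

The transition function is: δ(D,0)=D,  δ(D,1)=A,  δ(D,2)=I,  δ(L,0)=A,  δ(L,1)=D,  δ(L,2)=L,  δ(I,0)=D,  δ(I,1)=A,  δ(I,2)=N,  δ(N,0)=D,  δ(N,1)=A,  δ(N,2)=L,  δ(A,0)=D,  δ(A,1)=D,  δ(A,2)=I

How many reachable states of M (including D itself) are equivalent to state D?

2

Initial partition by acceptance: {A,D} | {I,L,N}.
No further refinement is possible. Final partition (2 blocks): {A,D} | {I,L,N}.
State D belongs to the block {A,D}, which has 2 states.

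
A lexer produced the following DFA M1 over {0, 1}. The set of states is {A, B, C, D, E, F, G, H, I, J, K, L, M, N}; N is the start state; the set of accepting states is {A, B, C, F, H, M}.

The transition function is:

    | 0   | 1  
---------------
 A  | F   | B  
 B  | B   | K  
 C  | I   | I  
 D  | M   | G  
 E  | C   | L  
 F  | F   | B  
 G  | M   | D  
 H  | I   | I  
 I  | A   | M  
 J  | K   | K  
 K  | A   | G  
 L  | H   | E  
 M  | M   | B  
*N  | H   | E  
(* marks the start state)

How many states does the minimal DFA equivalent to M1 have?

6

First remove the unreachable states {J}; 13 states remain.
P0 = {A,B,C,F,H,M} | {D,E,G,I,K,L,N}.
Refine {A,B,C,F,H,M} on symbol 0: members go to different blocks, giving {A,B,F,M} and {C,H}.
On input 1, block {A,B,F,M} splits into {A,F,M} and {B}.
Refine {D,E,G,I,K,L,N} on symbol 0: members go to different blocks, giving {D,G,I,K} and {E,L,N}.
Refine {D,G,I,K} on symbol 1: members go to different blocks, giving {D,G,K} and {I}.
The partition is now stable with 6 blocks: {A,F,M} | {D,G,K} | {C,H} | {B} | {E,L,N} | {I}.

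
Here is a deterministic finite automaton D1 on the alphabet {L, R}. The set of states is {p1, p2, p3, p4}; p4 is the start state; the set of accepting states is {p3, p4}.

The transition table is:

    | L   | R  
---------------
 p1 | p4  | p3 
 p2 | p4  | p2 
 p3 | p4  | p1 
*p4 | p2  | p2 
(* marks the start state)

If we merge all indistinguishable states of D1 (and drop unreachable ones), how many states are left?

First remove the unreachable states {p1,p3}; 2 states remain.
P0 = {p4} | {p2}.
The partition is now stable with 2 blocks: {p4} | {p2}.

2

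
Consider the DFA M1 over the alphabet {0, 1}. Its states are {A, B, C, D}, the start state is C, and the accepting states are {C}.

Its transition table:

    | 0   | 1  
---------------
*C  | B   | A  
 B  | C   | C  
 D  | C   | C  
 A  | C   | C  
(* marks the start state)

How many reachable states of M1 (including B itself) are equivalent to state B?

2

States {D} cannot be reached from the start state, so discard them.
P0 = {C} | {A,B}.
Stable partition: {C} | {A,B} — 2 equivalence classes.
State B belongs to the block {A,B}, which has 2 states.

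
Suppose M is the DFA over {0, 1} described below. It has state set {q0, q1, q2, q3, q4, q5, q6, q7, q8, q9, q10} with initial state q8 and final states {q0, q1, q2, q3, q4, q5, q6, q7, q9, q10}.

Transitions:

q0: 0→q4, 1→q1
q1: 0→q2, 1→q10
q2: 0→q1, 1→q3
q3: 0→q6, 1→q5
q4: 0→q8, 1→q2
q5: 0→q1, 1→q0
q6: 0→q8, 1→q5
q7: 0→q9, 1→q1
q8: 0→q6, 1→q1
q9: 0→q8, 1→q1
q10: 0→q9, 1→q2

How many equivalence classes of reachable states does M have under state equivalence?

4

Reachable states from the start: {q0,q1,q2,q3,q4,q5,q6,q8,q9,q10}. Unreachable: {q7} — drop them.
P0 = {q0,q1,q2,q3,q4,q5,q6,q9,q10} | {q8}.
Split {q0,q1,q2,q3,q4,q5,q6,q9,q10} by δ(·,0) → {q0,q1,q2,q3,q5,q10} and {q4,q6,q9}.
On input 0, block {q0,q1,q2,q3,q5,q10} splits into {q0,q3,q10} and {q1,q2,q5}.
Stable partition: {q0,q3,q10} | {q8} | {q4,q6,q9} | {q1,q2,q5} — 4 equivalence classes.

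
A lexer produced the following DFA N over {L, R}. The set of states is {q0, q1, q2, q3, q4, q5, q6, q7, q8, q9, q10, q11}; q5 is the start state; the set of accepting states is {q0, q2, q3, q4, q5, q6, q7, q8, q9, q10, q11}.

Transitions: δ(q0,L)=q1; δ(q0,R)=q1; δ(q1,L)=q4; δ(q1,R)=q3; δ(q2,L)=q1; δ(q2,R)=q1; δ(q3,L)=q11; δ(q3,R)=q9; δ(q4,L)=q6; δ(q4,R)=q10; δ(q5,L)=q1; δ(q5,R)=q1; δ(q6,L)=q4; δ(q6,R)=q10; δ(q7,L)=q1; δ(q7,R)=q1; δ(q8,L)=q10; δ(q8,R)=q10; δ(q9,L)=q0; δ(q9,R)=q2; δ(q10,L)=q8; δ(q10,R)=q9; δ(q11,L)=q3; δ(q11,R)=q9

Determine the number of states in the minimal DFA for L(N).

7

First remove the unreachable states {q7}; 11 states remain.
Initial partition by acceptance: {q0,q2,q3,q4,q5,q6,q8,q9,q10,q11} | {q1}.
On input L, block {q0,q2,q3,q4,q5,q6,q8,q9,q10,q11} splits into {q3,q4,q6,q8,q9,q10,q11} and {q0,q2,q5}.
Split {q3,q4,q6,q8,q9,q10,q11} by δ(·,L) → {q3,q4,q6,q8,q10,q11} and {q9}.
Refine {q3,q4,q6,q8,q10,q11} on symbol R: members go to different blocks, giving {q3,q10,q11} and {q4,q6,q8}.
Split {q3,q10,q11} by δ(·,L) → {q3,q11} and {q10}.
Refine {q4,q6,q8} on symbol L: members go to different blocks, giving {q4,q6} and {q8}.
The partition is now stable with 7 blocks: {q3,q11} | {q1} | {q0,q2,q5} | {q9} | {q4,q6} | {q10} | {q8}.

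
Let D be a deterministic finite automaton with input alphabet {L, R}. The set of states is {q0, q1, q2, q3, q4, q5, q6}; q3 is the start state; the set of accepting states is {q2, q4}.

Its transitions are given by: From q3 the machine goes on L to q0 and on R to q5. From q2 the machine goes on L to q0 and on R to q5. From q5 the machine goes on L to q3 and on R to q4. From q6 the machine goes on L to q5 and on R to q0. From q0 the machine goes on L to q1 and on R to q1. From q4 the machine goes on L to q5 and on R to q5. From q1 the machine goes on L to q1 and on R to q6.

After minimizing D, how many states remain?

Reachable states from the start: {q0,q1,q3,q4,q5,q6}. Unreachable: {q2} — drop them.
Initial partition by acceptance: {q4} | {q0,q1,q3,q5,q6}.
Refine {q0,q1,q3,q5,q6} on symbol R: members go to different blocks, giving {q0,q1,q3,q6} and {q5}.
On input L, block {q0,q1,q3,q6} splits into {q0,q1,q3} and {q6}.
On input R, block {q0,q1,q3} splits into {q0} and {q1} and {q3}.
The partition is now stable with 6 blocks: {q4} | {q0} | {q5} | {q6} | {q1} | {q3}.

6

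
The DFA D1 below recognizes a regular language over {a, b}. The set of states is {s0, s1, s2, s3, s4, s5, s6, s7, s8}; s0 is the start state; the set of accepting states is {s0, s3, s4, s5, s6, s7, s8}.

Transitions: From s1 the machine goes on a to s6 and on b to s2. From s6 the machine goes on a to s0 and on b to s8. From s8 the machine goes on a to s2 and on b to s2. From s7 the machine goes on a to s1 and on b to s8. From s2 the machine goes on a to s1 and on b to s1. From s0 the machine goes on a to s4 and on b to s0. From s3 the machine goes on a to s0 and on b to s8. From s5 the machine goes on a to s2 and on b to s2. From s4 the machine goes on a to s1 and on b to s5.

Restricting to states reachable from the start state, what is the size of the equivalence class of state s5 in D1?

First remove the unreachable states {s3,s7}; 7 states remain.
Initial partition by acceptance: {s0,s4,s5,s6,s8} | {s1,s2}.
Split {s0,s4,s5,s6,s8} by δ(·,a) → {s4,s5,s8} and {s0,s6}.
Refine {s4,s5,s8} on symbol b: members go to different blocks, giving {s5,s8} and {s4}.
Split {s1,s2} by δ(·,a) → {s1} and {s2}.
Split {s0,s6} by δ(·,a) → {s0} and {s6}.
No further refinement is possible. Final partition (6 blocks): {s5,s8} | {s1} | {s0} | {s4} | {s2} | {s6}.
The equivalence class containing s5 is {s5,s8}, of size 2.

2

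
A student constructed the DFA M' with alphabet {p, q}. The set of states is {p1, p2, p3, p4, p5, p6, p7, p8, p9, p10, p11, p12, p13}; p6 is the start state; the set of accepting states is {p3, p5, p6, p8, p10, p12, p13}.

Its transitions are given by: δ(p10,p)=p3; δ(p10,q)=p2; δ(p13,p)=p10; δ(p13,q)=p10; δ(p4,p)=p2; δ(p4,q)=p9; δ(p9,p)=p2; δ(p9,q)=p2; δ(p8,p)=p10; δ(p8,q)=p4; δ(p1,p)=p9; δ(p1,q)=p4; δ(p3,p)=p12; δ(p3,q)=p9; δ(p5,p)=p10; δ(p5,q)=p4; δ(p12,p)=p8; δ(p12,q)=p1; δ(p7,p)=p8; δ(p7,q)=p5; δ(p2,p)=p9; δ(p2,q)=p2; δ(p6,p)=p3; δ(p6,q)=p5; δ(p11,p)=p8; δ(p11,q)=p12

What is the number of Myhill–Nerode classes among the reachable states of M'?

3

States {p7,p11,p13} cannot be reached from the start state, so discard them.
P0 = {p3,p5,p6,p8,p10,p12} | {p1,p2,p4,p9}.
Refine {p3,p5,p6,p8,p10,p12} on symbol q: members go to different blocks, giving {p3,p5,p8,p10,p12} and {p6}.
The partition is now stable with 3 blocks: {p3,p5,p8,p10,p12} | {p1,p2,p4,p9} | {p6}.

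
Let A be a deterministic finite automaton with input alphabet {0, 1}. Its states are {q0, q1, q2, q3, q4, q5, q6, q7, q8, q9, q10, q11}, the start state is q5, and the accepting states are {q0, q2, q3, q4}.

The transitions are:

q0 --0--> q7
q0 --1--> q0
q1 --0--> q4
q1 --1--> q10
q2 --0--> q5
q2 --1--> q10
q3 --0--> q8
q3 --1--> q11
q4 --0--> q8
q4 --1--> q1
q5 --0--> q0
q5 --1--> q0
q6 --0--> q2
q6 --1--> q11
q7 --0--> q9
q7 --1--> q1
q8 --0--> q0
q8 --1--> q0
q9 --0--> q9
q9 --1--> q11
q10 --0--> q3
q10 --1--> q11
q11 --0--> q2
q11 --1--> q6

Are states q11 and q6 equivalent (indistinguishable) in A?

All states are reachable from the start state.
P0 = {q0,q2,q3,q4} | {q1,q5,q6,q7,q8,q9,q10,q11}.
On input 1, block {q0,q2,q3,q4} splits into {q2,q3,q4} and {q0}.
Split {q1,q5,q6,q7,q8,q9,q10,q11} by δ(·,0) → {q1,q6,q10,q11} and {q5,q8} and {q7,q9}.
No further refinement is possible. Final partition (5 blocks): {q2,q3,q4} | {q1,q6,q10,q11} | {q0} | {q5,q8} | {q7,q9}.
q11 and q6 lie in the same block of the stable partition, so they are equivalent — no string distinguishes them.

Yes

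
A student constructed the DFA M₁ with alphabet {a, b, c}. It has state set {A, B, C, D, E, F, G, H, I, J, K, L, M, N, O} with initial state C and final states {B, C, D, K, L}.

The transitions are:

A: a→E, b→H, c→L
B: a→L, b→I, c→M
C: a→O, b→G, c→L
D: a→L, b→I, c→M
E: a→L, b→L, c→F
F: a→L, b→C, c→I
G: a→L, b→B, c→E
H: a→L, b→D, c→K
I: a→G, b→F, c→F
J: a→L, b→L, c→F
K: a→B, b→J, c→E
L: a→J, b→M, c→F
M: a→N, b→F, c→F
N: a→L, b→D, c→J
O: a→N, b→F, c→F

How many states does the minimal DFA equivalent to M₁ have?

7

First remove the unreachable states {A,H,K}; 12 states remain.
Start with accepting vs non-accepting: {B,C,D,L} | {E,F,G,I,J,M,N,O}.
On input a, block {B,C,D,L} splits into {B,D} and {C,L}.
Refine {E,F,G,I,J,M,N,O} on symbol a: members go to different blocks, giving {E,F,G,J,N} and {I,M,O}.
On input b, block {E,F,G,J,N} splits into {E,F,J} and {G,N}.
On input c, block {E,F,J} splits into {E,J} and {F}.
Split {C,L} by δ(·,a) → {C} and {L}.
No further refinement is possible. Final partition (7 blocks): {B,D} | {E,J} | {C} | {I,M,O} | {G,N} | {F} | {L}.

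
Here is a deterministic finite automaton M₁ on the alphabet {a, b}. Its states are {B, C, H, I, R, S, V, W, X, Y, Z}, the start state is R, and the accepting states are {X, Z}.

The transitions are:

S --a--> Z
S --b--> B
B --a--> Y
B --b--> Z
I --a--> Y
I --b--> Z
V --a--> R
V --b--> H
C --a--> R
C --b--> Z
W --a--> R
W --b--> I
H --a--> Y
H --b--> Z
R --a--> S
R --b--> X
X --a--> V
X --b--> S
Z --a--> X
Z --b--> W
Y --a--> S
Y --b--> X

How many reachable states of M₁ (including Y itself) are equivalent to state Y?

2

States {C} cannot be reached from the start state, so discard them.
Start with accepting vs non-accepting: {X,Z} | {B,H,I,R,S,V,W,Y}.
Split {X,Z} by δ(·,a) → {X} and {Z}.
Refine {B,H,I,R,S,V,W,Y} on symbol a: members go to different blocks, giving {B,H,I,R,V,W,Y} and {S}.
On input a, block {B,H,I,R,V,W,Y} splits into {B,H,I,V,W} and {R,Y}.
Split {B,H,I,V,W} by δ(·,b) → {B,H,I} and {V,W}.
The partition is now stable with 6 blocks: {X} | {B,H,I} | {Z} | {S} | {R,Y} | {V,W}.
State Y belongs to the block {R,Y}, which has 2 states.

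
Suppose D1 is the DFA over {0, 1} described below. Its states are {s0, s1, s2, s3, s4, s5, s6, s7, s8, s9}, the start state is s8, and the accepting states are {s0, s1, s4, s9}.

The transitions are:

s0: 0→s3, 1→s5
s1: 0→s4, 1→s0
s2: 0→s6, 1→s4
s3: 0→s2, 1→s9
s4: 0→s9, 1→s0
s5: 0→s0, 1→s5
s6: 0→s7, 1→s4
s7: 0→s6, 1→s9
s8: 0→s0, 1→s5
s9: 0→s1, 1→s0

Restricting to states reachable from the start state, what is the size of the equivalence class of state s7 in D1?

4

Initial partition by acceptance: {s0,s1,s4,s9} | {s2,s3,s5,s6,s7,s8}.
Refine {s0,s1,s4,s9} on symbol 0: members go to different blocks, giving {s1,s4,s9} and {s0}.
Split {s2,s3,s5,s6,s7,s8} by δ(·,0) → {s2,s3,s6,s7} and {s5,s8}.
The partition is now stable with 4 blocks: {s1,s4,s9} | {s2,s3,s6,s7} | {s0} | {s5,s8}.
The equivalence class containing s7 is {s2,s3,s6,s7}, of size 4.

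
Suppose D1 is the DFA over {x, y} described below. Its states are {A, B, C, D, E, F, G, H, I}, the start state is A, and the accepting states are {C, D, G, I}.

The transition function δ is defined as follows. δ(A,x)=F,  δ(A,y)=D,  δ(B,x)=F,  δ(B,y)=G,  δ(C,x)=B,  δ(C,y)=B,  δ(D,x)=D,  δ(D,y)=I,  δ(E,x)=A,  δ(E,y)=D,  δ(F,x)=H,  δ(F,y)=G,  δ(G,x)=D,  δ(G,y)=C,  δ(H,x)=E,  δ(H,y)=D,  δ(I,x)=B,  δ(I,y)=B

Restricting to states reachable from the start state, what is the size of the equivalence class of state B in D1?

Every state is reachable, so we keep all 9.
Start with accepting vs non-accepting: {C,D,G,I} | {A,B,E,F,H}.
Split {C,D,G,I} by δ(·,x) → {C,I} and {D,G}.
No further refinement is possible. Final partition (3 blocks): {C,I} | {A,B,E,F,H} | {D,G}.
The equivalence class containing B is {A,B,E,F,H}, of size 5.

5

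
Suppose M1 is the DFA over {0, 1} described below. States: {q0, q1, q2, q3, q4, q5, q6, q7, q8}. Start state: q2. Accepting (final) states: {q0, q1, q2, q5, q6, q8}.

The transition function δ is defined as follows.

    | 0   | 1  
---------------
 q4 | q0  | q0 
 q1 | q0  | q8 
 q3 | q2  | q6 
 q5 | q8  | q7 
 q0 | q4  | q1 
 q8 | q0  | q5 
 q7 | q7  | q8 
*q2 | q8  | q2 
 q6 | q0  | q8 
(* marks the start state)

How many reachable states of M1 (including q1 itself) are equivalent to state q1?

1

States {q3,q6} cannot be reached from the start state, so discard them.
Initial partition by acceptance: {q0,q1,q2,q5,q8} | {q4,q7}.
Split {q0,q1,q2,q5,q8} by δ(·,0) → {q1,q2,q5,q8} and {q0}.
Split {q1,q2,q5,q8} by δ(·,0) → {q1,q8} and {q2,q5}.
Split {q1,q8} by δ(·,1) → {q1} and {q8}.
Split {q4,q7} by δ(·,0) → {q4} and {q7}.
Split {q2,q5} by δ(·,1) → {q2} and {q5}.
Stable partition: {q1} | {q4} | {q0} | {q2} | {q8} | {q7} | {q5} — 7 equivalence classes.
State q1 belongs to the block {q1}, which has 1 states.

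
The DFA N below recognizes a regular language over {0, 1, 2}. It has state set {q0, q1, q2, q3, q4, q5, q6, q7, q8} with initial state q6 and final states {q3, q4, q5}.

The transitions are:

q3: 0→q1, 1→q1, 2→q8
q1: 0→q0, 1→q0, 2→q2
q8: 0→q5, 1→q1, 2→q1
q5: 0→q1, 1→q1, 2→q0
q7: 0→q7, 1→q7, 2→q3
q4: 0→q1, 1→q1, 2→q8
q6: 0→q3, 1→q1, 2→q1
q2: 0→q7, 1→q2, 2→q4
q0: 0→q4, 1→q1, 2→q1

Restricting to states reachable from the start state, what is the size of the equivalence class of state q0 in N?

3

Initial partition by acceptance: {q3,q4,q5} | {q0,q1,q2,q6,q7,q8}.
On input 0, block {q0,q1,q2,q6,q7,q8} splits into {q0,q6,q8} and {q1,q2,q7}.
On input 0, block {q1,q2,q7} splits into {q2,q7} and {q1}.
No further refinement is possible. Final partition (4 blocks): {q3,q4,q5} | {q0,q6,q8} | {q2,q7} | {q1}.
The equivalence class containing q0 is {q0,q6,q8}, of size 3.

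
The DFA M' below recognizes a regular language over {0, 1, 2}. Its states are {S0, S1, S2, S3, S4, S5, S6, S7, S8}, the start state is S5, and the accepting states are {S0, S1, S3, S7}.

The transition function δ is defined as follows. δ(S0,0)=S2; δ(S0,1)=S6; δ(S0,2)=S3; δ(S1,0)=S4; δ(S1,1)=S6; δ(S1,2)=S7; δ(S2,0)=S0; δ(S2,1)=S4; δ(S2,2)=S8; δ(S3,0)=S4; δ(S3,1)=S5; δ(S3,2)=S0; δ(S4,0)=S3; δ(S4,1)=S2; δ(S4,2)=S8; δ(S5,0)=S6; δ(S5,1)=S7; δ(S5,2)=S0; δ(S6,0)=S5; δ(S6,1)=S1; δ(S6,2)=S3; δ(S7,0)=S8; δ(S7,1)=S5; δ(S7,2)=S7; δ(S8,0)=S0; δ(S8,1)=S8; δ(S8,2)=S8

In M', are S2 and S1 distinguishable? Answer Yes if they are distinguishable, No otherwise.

Yes

All states are reachable from the start state.
Start with accepting vs non-accepting: {S0,S1,S3,S7} | {S2,S4,S5,S6,S8}.
On input 0, block {S2,S4,S5,S6,S8} splits into {S2,S4,S8} and {S5,S6}.
The partition is now stable with 3 blocks: {S0,S1,S3,S7} | {S2,S4,S8} | {S5,S6}.
S2 and S1 end up in different blocks, so they are distinguishable. For instance, the string 'ε' is accepted from only S1.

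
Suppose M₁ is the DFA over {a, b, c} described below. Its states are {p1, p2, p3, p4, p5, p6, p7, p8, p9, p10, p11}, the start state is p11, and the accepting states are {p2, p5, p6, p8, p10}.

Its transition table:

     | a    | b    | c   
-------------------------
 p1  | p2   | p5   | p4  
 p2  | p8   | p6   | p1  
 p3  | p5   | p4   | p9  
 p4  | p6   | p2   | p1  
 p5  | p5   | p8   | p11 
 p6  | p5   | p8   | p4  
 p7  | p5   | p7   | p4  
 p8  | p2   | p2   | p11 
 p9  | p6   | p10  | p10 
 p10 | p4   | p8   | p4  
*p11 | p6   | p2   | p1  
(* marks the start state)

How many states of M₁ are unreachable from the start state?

4

No path from p11 leads to p3, p7, p9, p10; the other 7 states are all reachable.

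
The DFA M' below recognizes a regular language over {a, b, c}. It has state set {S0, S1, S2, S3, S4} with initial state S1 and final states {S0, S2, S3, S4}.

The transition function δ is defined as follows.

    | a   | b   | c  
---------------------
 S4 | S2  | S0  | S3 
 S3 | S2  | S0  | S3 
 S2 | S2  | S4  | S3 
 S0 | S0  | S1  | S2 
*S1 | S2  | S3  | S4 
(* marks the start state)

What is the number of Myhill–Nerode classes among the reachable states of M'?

Start with accepting vs non-accepting: {S0,S2,S3,S4} | {S1}.
On input b, block {S0,S2,S3,S4} splits into {S2,S3,S4} and {S0}.
Refine {S2,S3,S4} on symbol b: members go to different blocks, giving {S3,S4} and {S2}.
Stable partition: {S3,S4} | {S1} | {S0} | {S2} — 4 equivalence classes.

4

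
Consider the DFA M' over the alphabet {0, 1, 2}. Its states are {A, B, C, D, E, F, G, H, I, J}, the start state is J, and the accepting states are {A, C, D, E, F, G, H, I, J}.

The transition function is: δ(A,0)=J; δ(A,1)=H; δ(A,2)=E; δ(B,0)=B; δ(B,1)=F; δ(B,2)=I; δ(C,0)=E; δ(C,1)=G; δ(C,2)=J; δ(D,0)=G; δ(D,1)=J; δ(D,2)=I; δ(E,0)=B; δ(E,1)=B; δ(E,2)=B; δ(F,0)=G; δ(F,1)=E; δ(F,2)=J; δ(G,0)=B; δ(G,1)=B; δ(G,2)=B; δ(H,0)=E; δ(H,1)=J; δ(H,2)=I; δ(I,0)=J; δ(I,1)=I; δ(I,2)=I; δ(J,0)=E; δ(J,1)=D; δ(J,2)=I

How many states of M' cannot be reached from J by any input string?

Starting at J and following transitions, the reachable set is {B, D, E, F, G, I, J}. That leaves A, C, H unreachable — 3 in total.

3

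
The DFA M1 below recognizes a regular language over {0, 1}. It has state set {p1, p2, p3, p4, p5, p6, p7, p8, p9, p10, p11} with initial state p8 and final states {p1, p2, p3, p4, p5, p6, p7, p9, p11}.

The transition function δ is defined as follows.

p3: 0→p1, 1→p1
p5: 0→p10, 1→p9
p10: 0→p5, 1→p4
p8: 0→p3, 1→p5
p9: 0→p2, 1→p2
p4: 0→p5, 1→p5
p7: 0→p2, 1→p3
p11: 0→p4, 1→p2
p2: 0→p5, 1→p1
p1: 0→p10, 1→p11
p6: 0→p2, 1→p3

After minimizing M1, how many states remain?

5

States {p6,p7} cannot be reached from the start state, so discard them.
Initial partition by acceptance: {p1,p2,p3,p4,p5,p9,p11} | {p8,p10}.
On input 0, block {p1,p2,p3,p4,p5,p9,p11} splits into {p2,p3,p4,p9,p11} and {p1,p5}.
Split {p2,p3,p4,p9,p11} by δ(·,0) → {p2,p3,p4} and {p9,p11}.
Split {p8,p10} by δ(·,0) → {p8} and {p10}.
The partition is now stable with 5 blocks: {p2,p3,p4} | {p8} | {p1,p5} | {p9,p11} | {p10}.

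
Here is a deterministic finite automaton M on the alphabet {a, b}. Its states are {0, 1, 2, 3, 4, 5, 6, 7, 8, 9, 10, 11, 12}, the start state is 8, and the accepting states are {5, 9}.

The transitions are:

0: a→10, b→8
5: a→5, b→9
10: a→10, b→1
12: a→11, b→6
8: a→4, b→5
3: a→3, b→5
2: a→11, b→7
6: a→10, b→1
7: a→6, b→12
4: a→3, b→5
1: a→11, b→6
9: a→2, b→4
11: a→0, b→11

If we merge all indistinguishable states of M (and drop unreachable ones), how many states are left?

7

Start with accepting vs non-accepting: {5,9} | {0,1,2,3,4,6,7,8,10,11,12}.
Split {5,9} by δ(·,a) → {5} and {9}.
On input b, block {0,1,2,3,4,6,7,8,10,11,12} splits into {0,1,2,6,7,10,11,12} and {3,4,8}.
Refine {0,1,2,6,7,10,11,12} on symbol b: members go to different blocks, giving {1,2,6,7,10,11,12} and {0}.
On input a, block {1,2,6,7,10,11,12} splits into {1,2,6,7,10,12} and {11}.
On input a, block {1,2,6,7,10,12} splits into {1,2,12} and {6,7,10}.
No further refinement is possible. Final partition (7 blocks): {5} | {1,2,12} | {9} | {3,4,8} | {0} | {11} | {6,7,10}.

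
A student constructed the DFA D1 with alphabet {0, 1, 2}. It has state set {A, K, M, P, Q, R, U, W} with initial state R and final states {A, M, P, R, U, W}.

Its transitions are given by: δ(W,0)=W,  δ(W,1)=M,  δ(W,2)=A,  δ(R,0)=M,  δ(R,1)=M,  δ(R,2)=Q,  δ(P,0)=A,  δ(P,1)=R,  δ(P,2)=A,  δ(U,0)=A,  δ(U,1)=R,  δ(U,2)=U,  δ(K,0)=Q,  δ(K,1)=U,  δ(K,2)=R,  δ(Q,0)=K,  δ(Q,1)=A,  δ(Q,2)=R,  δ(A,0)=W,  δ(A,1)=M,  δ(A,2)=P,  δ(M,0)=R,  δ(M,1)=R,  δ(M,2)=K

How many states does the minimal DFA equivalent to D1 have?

P0 = {A,M,P,R,U,W} | {K,Q}.
Split {A,M,P,R,U,W} by δ(·,2) → {A,P,U,W} and {M,R}.
Stable partition: {A,P,U,W} | {K,Q} | {M,R} — 3 equivalence classes.

3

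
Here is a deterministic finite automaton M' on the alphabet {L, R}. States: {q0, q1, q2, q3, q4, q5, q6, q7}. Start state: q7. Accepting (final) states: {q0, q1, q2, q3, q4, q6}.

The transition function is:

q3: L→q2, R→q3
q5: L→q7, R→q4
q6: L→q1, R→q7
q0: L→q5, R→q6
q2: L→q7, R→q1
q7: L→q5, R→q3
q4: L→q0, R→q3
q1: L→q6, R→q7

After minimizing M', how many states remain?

All states are reachable from the start state.
Initial partition by acceptance: {q0,q1,q2,q3,q4,q6} | {q5,q7}.
Split {q0,q1,q2,q3,q4,q6} by δ(·,L) → {q1,q3,q4,q6} and {q0,q2}.
Refine {q1,q3,q4,q6} on symbol L: members go to different blocks, giving {q1,q6} and {q3,q4}.
The partition is now stable with 4 blocks: {q1,q6} | {q5,q7} | {q0,q2} | {q3,q4}.

4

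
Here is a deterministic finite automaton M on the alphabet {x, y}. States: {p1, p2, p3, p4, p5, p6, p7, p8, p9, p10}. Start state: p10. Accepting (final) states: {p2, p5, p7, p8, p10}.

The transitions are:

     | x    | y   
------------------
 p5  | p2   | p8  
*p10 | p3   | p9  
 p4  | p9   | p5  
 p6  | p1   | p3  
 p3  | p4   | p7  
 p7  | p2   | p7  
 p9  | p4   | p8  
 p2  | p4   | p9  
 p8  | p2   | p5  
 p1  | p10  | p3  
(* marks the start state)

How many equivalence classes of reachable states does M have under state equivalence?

States {p1,p6} cannot be reached from the start state, so discard them.
P0 = {p2,p5,p7,p8,p10} | {p3,p4,p9}.
Split {p2,p5,p7,p8,p10} by δ(·,x) → {p5,p7,p8} and {p2,p10}.
The partition is now stable with 3 blocks: {p5,p7,p8} | {p3,p4,p9} | {p2,p10}.

3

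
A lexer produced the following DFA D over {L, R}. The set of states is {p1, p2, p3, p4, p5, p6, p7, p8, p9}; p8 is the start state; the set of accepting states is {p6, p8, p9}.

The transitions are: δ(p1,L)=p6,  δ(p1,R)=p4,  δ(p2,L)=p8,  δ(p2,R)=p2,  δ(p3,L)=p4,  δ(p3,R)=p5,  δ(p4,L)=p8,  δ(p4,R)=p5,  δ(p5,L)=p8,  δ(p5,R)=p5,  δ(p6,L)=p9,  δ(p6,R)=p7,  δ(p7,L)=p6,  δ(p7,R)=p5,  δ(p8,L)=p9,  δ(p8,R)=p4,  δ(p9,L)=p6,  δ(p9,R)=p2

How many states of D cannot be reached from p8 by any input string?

2

No path from p8 leads to p1, p3; the other 7 states are all reachable.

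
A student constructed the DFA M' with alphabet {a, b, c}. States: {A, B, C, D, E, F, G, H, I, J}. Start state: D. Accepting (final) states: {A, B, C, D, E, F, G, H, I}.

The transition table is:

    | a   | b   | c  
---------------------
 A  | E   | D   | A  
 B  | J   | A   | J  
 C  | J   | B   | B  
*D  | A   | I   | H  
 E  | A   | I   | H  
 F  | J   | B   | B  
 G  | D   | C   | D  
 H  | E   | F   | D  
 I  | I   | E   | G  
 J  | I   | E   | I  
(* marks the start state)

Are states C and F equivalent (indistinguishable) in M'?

All states are reachable from the start state.
P0 = {A,B,C,D,E,F,G,H,I} | {J}.
Refine {A,B,C,D,E,F,G,H,I} on symbol a: members go to different blocks, giving {A,D,E,G,H,I} and {B,C,F}.
Refine {A,D,E,G,H,I} on symbol b: members go to different blocks, giving {A,D,E,I} and {G,H}.
Split {A,D,E,I} by δ(·,c) → {D,E,I} and {A}.
Refine {D,E,I} on symbol a: members go to different blocks, giving {D,E} and {I}.
On input b, block {B,C,F} splits into {C,F} and {B}.
Stable partition: {D,E} | {J} | {C,F} | {G,H} | {A} | {I} | {B} — 7 equivalence classes.
C and F lie in the same block of the stable partition, so they are equivalent — no string distinguishes them.

Yes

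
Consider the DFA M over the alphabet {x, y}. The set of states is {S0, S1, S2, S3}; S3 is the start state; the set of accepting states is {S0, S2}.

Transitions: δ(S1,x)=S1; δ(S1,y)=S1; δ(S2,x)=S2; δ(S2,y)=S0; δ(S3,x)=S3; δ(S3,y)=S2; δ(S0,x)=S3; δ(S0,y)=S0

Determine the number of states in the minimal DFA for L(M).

Reachable states from the start: {S0,S2,S3}. Unreachable: {S1} — drop them.
Initial partition by acceptance: {S0,S2} | {S3}.
Split {S0,S2} by δ(·,x) → {S0} and {S2}.
No further refinement is possible. Final partition (3 blocks): {S0} | {S3} | {S2}.

3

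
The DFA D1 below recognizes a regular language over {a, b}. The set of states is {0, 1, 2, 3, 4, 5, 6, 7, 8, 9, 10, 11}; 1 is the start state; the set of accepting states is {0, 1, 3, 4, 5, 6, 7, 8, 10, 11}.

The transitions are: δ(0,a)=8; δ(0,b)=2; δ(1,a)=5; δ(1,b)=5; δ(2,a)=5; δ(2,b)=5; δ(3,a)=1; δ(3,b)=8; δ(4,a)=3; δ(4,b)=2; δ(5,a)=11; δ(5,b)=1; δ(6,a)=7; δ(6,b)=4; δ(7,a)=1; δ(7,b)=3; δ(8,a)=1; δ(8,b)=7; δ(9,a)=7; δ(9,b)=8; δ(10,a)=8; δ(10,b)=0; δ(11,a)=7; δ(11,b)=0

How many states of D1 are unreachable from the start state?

4

BFS from 1 reaches {0, 1, 2, 3, 5, 7, 8, 11}; the 4 state(s) 4, 6, 9, 10 are never visited.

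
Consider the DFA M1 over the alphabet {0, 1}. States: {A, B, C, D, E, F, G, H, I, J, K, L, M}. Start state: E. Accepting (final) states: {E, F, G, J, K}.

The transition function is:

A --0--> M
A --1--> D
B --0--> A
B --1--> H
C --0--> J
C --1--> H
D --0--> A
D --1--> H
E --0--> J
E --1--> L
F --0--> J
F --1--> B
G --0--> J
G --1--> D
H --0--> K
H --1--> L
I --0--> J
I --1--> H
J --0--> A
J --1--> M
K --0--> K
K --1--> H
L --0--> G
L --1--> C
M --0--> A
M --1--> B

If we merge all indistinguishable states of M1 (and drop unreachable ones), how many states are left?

First remove the unreachable states {F,I}; 11 states remain.
P0 = {E,G,J,K} | {A,B,C,D,H,L,M}.
On input 0, block {E,G,J,K} splits into {E,G,K} and {J}.
Refine {E,G,K} on symbol 0: members go to different blocks, giving {E,G} and {K}.
Refine {A,B,C,D,H,L,M} on symbol 0: members go to different blocks, giving {A,B,D,M} and {C} and {H} and {L}.
On input 1, block {E,G} splits into {E} and {G}.
On input 1, block {A,B,D,M} splits into {A,M} and {B,D}.
No further refinement is possible. Final partition (9 blocks): {E} | {A,M} | {J} | {K} | {C} | {H} | {L} | {G} | {B,D}.

9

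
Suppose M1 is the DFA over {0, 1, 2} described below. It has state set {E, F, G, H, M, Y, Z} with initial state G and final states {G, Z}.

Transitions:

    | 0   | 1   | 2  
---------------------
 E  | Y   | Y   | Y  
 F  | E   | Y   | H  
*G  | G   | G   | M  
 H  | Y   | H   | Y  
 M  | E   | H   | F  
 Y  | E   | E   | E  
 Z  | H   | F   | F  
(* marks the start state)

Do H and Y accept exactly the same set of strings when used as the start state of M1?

Yes

First remove the unreachable states {Z}; 6 states remain.
Start with accepting vs non-accepting: {G} | {E,F,H,M,Y}.
Stable partition: {G} | {E,F,H,M,Y} — 2 equivalence classes.
H and Y lie in the same block of the stable partition, so they are equivalent — no string distinguishes them.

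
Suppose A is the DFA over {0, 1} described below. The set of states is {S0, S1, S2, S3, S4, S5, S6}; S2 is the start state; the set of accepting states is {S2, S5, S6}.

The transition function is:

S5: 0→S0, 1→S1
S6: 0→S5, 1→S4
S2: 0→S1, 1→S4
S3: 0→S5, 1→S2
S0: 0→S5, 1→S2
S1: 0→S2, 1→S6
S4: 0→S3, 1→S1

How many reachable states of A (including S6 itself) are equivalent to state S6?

1

Initial partition by acceptance: {S2,S5,S6} | {S0,S1,S3,S4}.
Split {S2,S5,S6} by δ(·,0) → {S2,S5} and {S6}.
Split {S0,S1,S3,S4} by δ(·,0) → {S0,S1,S3} and {S4}.
Refine {S2,S5} on symbol 1: members go to different blocks, giving {S2} and {S5}.
Split {S0,S1,S3} by δ(·,0) → {S0,S3} and {S1}.
Stable partition: {S2} | {S0,S3} | {S6} | {S4} | {S5} | {S1} — 6 equivalence classes.
The equivalence class containing S6 is {S6}, of size 1.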